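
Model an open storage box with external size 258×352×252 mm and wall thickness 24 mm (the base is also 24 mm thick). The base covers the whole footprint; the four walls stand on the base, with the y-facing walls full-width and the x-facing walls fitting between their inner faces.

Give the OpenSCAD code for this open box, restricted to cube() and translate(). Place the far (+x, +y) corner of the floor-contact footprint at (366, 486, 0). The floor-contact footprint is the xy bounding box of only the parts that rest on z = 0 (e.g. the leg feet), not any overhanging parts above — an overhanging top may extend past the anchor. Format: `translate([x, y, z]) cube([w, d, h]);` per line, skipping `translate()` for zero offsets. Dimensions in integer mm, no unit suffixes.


translate([108, 134, 0]) cube([258, 352, 24]);
translate([108, 134, 24]) cube([258, 24, 228]);
translate([108, 462, 24]) cube([258, 24, 228]);
translate([108, 158, 24]) cube([24, 304, 228]);
translate([342, 158, 24]) cube([24, 304, 228]);


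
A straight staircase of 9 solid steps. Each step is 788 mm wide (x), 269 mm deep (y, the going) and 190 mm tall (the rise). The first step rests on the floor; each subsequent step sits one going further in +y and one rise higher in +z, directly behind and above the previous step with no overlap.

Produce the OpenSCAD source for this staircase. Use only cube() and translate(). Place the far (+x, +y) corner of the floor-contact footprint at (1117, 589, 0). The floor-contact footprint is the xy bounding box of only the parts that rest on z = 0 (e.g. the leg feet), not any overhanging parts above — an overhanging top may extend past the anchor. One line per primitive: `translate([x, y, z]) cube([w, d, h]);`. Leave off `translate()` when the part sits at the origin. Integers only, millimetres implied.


translate([329, 320, 0]) cube([788, 269, 190]);
translate([329, 589, 190]) cube([788, 269, 190]);
translate([329, 858, 380]) cube([788, 269, 190]);
translate([329, 1127, 570]) cube([788, 269, 190]);
translate([329, 1396, 760]) cube([788, 269, 190]);
translate([329, 1665, 950]) cube([788, 269, 190]);
translate([329, 1934, 1140]) cube([788, 269, 190]);
translate([329, 2203, 1330]) cube([788, 269, 190]);
translate([329, 2472, 1520]) cube([788, 269, 190]);


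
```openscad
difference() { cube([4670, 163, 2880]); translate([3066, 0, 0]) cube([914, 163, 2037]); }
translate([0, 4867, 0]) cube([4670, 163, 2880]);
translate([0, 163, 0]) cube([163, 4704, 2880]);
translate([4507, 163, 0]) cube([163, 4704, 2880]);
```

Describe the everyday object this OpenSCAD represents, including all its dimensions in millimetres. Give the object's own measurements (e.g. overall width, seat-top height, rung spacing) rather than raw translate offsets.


A single room: four walls, each 2880 mm tall and 163 mm thick, enclosing an outside footprint 4670×5030 mm (x × y), no floor or roof. The front and back walls (−y and +y sides) run the full x-width; the side walls fit between their inner faces. A door opening 914 mm wide and 2037 mm tall is cut through the front wall from the floor up, its −x edge 3066 mm from the wall's −x end.


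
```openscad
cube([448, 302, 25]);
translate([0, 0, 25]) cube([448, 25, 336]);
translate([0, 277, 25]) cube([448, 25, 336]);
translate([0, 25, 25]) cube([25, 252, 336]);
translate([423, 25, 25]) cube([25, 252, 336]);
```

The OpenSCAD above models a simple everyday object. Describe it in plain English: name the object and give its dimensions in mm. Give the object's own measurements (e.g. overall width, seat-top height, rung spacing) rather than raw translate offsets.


An open-topped rectangular box: outside dimensions 448×302×361 mm, with a uniform wall and base thickness of 25 mm. The base is a full 448×302 slab on the floor; four walls sit on top of the base. The front and back walls (the −y and +y sides) span the full width; the two side walls fit between them.


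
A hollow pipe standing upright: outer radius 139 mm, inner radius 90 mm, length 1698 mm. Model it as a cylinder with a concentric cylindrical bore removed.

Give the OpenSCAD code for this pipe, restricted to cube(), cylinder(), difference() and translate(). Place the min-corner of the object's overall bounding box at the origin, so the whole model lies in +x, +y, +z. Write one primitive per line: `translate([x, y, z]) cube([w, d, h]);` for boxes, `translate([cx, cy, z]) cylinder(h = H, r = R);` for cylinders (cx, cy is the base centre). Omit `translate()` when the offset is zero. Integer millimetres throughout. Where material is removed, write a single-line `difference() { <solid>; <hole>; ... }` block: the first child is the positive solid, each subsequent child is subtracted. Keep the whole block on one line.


difference() { translate([139, 139, 0]) cylinder(h = 1698, r = 139); translate([139, 139, 0]) cylinder(h = 1698, r = 90); }


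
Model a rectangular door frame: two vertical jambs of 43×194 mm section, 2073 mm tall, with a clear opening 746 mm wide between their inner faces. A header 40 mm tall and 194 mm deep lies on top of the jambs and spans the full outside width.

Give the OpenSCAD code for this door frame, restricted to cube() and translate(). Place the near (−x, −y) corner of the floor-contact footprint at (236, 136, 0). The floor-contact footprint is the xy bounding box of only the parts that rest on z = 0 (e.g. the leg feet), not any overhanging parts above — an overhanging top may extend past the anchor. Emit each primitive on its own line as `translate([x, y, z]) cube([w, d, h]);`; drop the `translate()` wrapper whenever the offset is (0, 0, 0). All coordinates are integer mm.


translate([236, 136, 0]) cube([43, 194, 2073]);
translate([1025, 136, 0]) cube([43, 194, 2073]);
translate([236, 136, 2073]) cube([832, 194, 40]);


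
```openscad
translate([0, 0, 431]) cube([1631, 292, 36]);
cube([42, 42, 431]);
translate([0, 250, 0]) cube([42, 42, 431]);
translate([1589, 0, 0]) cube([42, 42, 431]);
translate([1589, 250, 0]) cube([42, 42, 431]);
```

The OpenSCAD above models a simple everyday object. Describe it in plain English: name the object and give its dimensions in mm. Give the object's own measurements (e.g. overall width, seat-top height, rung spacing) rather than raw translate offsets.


A long wooden bench with a 1631 mm (x) × 292 mm (y) seat, 36 mm thick, its top surface 467 mm above the floor. Four 42 mm square legs at the seat corners, flush with the edges, run from z = 0 to the seat underside.


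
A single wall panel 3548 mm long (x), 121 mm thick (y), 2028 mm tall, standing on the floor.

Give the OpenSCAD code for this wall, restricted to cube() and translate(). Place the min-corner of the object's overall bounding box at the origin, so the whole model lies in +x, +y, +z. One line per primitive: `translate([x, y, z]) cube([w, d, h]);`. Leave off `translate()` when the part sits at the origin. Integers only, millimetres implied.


cube([3548, 121, 2028]);


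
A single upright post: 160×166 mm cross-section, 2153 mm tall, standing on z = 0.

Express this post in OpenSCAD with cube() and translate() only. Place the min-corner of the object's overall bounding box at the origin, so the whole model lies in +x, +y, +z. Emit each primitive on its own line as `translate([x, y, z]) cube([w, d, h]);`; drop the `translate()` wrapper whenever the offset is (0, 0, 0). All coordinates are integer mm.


cube([160, 166, 2153]);


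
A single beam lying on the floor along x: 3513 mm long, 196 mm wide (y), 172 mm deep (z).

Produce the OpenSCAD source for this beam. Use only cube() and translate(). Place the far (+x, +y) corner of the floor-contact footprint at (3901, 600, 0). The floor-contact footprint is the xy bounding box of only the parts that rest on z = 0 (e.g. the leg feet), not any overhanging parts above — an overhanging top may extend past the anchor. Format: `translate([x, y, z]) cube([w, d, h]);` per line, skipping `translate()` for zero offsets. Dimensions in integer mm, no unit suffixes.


translate([388, 404, 0]) cube([3513, 196, 172]);


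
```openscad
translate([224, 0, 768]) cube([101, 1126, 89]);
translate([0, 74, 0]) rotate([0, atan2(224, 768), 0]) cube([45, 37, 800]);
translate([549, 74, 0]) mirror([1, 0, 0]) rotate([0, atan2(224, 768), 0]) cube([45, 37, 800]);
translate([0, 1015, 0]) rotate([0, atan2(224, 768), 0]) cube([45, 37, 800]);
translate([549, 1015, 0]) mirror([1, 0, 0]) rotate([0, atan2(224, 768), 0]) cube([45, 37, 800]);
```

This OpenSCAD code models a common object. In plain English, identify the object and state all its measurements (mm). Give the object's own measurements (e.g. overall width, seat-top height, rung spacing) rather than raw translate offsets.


A sawhorse. A 101×1126×89 mm beam (x, y, z) sits on two A-frame leg pairs. Each pair is two raked legs of 45×37 mm section (37 mm along y) splaying symmetrically in x. Each leg rises 768 mm vertically over 224 mm of horizontal reach and is 800 mm long along its own axis. Every leg's outer bottom edge rests on the floor and its outer top edge meets a bottom edge of the beam — the left legs (tilting toward +x) meet the beam's −x bottom edge, the right legs (their mirror images, tilting toward −x) meet its +x bottom edge — so the leg tops tuck under the beam, the beam's underside is 768 mm above the floor, and the feet are 549 mm apart outside-to-outside with the beam centred between them. The two leg pairs are set in 74 mm from either end of the beam.


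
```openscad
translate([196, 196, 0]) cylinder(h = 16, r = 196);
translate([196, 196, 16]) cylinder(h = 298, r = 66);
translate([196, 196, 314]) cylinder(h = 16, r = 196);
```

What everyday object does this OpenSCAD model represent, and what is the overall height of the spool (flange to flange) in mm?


A spool. The overall height is 330 mm.

Three coaxial cylinders, large–small–large — a spool. Two 16 mm flanges and a 298 mm core give 16 + 298 + 16 = 330 mm.


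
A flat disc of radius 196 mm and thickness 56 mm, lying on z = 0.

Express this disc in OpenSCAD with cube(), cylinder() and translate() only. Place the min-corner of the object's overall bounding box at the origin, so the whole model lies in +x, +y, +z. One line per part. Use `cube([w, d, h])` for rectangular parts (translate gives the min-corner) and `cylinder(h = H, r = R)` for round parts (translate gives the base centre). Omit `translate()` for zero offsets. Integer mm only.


translate([196, 196, 0]) cylinder(h = 56, r = 196);


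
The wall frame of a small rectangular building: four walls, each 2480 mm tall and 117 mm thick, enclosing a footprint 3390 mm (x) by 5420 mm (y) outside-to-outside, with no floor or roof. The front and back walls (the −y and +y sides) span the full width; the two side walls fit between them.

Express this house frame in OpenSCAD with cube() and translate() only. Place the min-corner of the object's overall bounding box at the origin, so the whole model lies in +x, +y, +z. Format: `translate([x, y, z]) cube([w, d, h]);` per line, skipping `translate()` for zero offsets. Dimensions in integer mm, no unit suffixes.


cube([3390, 117, 2480]);
translate([0, 5303, 0]) cube([3390, 117, 2480]);
translate([0, 117, 0]) cube([117, 5186, 2480]);
translate([3273, 117, 0]) cube([117, 5186, 2480]);


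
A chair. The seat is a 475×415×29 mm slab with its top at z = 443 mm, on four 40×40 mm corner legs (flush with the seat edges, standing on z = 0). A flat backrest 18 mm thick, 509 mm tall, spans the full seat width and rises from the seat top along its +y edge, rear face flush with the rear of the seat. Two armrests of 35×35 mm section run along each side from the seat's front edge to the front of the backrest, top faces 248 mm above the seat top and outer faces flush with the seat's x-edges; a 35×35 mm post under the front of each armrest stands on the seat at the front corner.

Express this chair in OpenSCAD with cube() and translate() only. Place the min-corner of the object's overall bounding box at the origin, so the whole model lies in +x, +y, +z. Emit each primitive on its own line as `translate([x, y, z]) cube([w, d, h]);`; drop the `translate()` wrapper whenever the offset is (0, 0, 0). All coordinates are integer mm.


// leg_h = 443 - 29 = 414
// arm post h = 248 - 35 = 213
translate([0, 0, 414]) cube([475, 415, 29]);
cube([40, 40, 414]);
translate([435, 0, 0]) cube([40, 40, 414]);
translate([0, 375, 0]) cube([40, 40, 414]);
translate([435, 375, 0]) cube([40, 40, 414]);
translate([0, 397, 443]) cube([475, 18, 509]);
translate([0, 0, 656]) cube([35, 397, 35]);
translate([440, 0, 656]) cube([35, 397, 35]);
translate([0, 0, 443]) cube([35, 35, 213]);
translate([440, 0, 443]) cube([35, 35, 213]);


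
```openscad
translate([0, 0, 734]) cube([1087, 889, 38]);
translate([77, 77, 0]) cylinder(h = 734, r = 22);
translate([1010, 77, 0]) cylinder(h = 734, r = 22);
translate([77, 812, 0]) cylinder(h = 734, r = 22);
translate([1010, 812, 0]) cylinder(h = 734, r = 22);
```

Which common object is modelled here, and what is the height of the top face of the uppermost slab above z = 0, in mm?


A table. The table height is 772 mm.

A 1087×889×38 slab sits at z = 734 on four Ø44 mm round legs — a table. The top surface is at 734 + 38 = 772 mm.


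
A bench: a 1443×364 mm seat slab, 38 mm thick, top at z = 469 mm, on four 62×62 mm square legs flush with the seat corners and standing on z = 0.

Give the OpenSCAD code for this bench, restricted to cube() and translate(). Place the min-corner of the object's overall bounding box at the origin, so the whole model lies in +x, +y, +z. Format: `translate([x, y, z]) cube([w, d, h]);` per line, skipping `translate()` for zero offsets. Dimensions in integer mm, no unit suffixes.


translate([0, 0, 431]) cube([1443, 364, 38]);
cube([62, 62, 431]);
translate([0, 302, 0]) cube([62, 62, 431]);
translate([1381, 0, 0]) cube([62, 62, 431]);
translate([1381, 302, 0]) cube([62, 62, 431]);


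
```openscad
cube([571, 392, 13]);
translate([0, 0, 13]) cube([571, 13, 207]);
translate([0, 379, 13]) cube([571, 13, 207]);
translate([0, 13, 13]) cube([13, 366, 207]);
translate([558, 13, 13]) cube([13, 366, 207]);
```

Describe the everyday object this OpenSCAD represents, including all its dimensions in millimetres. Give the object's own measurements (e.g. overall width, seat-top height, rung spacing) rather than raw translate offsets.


An open-topped rectangular box: outside dimensions 571×392×220 mm, with a uniform wall and base thickness of 13 mm. The base is a full 571×392 slab on the floor; four walls sit on top of the base. The front and back walls (the −y and +y sides) span the full width; the two side walls fit between them.


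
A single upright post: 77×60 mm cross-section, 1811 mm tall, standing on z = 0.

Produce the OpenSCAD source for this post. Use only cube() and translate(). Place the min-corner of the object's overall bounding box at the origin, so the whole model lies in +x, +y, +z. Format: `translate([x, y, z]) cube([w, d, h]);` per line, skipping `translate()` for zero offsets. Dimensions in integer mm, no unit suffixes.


cube([77, 60, 1811]);


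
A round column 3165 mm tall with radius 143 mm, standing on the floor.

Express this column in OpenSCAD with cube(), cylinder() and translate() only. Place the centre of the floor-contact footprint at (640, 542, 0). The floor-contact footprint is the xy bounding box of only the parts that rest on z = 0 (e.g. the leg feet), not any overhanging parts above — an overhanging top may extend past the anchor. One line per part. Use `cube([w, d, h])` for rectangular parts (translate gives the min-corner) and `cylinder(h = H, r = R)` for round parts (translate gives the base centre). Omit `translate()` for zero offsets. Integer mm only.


translate([640, 542, 0]) cylinder(h = 3165, r = 143);


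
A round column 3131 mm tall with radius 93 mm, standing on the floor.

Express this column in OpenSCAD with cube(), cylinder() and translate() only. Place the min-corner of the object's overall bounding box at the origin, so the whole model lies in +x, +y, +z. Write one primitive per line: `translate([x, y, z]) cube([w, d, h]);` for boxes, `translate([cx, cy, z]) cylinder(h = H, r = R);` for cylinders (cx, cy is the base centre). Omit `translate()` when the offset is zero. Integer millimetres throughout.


translate([93, 93, 0]) cylinder(h = 3131, r = 93);


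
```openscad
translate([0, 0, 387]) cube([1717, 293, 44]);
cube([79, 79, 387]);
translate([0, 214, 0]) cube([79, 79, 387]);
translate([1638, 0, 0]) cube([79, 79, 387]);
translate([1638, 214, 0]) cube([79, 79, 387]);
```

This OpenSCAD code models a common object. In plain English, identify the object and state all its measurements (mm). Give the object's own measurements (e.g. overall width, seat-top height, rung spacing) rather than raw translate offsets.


A long wooden bench with a 1717 mm (x) × 293 mm (y) seat, 44 mm thick, its top surface 431 mm above the floor. Four 79 mm square legs at the seat corners, flush with the edges, run from z = 0 to the seat underside.


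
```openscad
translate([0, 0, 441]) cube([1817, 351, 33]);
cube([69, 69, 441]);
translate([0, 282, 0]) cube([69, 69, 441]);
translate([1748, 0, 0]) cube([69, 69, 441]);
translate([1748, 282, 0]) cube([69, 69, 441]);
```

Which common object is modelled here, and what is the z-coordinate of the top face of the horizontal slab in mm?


A bench. The seat-top height is 474 mm.

A long slab on four corner posts — a bench. The slab sits at z = 441 with thickness 33, so the top is 441 + 33 = 474 mm.


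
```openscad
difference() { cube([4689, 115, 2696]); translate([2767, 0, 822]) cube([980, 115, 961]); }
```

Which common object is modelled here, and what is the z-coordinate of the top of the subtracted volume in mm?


A wall with a window opening. The window head height is 1783 mm.

A wall with a rectangular opening subtracted — a window. Sill at z = 822, opening 961 mm tall, so the head is at 822 + 961 = 1783 mm.


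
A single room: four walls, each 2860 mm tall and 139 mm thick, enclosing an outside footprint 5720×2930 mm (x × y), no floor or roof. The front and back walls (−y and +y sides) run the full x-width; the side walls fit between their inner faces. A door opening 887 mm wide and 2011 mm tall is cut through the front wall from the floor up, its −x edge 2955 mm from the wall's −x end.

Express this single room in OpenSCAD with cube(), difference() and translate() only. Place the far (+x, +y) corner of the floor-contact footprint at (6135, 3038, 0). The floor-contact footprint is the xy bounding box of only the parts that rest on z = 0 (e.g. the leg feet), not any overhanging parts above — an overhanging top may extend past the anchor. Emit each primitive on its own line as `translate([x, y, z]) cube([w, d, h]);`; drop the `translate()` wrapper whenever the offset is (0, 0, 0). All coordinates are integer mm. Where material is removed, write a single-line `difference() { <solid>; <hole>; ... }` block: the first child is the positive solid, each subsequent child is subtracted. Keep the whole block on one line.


difference() { translate([415, 108, 0]) cube([5720, 139, 2860]); translate([3370, 108, 0]) cube([887, 139, 2011]); }
translate([415, 2899, 0]) cube([5720, 139, 2860]);
translate([415, 247, 0]) cube([139, 2652, 2860]);
translate([5996, 247, 0]) cube([139, 2652, 2860]);


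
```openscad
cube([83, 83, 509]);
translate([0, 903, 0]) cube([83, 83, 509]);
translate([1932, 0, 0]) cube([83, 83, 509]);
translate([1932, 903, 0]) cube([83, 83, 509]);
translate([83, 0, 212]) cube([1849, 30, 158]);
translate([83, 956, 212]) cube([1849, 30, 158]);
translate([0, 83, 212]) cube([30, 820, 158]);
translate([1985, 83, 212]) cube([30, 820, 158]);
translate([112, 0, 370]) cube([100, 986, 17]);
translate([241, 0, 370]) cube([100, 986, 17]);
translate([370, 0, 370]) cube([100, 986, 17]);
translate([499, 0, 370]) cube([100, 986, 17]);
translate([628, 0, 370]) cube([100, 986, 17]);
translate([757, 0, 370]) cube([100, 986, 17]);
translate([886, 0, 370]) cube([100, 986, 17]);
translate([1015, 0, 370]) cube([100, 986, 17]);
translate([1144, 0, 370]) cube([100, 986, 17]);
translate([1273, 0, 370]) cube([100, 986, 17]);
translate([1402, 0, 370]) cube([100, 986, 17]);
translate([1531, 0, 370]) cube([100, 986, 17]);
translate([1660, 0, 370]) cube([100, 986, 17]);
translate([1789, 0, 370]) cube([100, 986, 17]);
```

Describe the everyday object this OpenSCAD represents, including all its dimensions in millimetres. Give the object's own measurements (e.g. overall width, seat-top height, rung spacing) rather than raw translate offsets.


A bed frame 2015 mm long (x) by 986 mm wide (y). Four 83×83 mm corner posts, 509 mm tall, at the corners of the footprint. Four rails of 30 mm thickness and 158 mm height run between adjacent posts with their undersides at z = 212 mm, their outer faces flush with the outside of the frame (the two x-running rails run between the posts' inner faces; the two y-running rails run between the posts' inner faces). 14 slats, each 100 mm wide (x) and 17 mm thick, lie across the top of the two x-running rails, running the full 986 mm width of the frame in y; along x they sit between the end posts with a 29 mm gap after the −x posts and between neighbouring slats, leaving 43 mm before the +x posts.


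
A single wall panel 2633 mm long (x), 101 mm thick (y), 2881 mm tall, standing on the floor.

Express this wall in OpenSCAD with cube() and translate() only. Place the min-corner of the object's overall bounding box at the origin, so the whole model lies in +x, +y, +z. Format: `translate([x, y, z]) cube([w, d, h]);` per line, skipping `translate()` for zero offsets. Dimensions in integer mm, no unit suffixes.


cube([2633, 101, 2881]);


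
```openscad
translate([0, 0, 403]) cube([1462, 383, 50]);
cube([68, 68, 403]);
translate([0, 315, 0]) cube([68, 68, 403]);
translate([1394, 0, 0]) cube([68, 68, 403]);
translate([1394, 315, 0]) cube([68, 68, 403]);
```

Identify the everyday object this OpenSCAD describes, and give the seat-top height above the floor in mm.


A bench. The seat-top height is 453 mm.

A long slab on four corner posts — a bench. The slab sits at z = 403 with thickness 50, so the top is 403 + 50 = 453 mm.


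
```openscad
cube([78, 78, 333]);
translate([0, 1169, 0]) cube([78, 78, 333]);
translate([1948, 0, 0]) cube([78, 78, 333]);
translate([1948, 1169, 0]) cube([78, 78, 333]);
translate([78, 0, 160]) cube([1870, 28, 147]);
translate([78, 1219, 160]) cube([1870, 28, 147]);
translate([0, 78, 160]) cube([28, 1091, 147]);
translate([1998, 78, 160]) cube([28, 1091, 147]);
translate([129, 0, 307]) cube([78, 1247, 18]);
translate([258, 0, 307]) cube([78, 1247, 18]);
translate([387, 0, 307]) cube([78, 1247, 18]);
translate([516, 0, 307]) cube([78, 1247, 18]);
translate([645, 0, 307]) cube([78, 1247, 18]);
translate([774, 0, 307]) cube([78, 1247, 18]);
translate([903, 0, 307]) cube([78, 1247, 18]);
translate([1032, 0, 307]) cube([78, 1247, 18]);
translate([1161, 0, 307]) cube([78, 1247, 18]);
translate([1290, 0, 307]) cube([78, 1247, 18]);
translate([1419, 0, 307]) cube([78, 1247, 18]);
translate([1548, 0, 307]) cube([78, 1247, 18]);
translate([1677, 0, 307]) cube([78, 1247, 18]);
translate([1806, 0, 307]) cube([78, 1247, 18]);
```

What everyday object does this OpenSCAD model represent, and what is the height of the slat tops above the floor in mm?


A bed frame. The slat-top height is 325 mm.

Four posts, four rails, and a row of slats — a bed frame. Slats sit on the rails at z = 160 + 147 = 307; with slat thickness 18, the top is 325 mm.


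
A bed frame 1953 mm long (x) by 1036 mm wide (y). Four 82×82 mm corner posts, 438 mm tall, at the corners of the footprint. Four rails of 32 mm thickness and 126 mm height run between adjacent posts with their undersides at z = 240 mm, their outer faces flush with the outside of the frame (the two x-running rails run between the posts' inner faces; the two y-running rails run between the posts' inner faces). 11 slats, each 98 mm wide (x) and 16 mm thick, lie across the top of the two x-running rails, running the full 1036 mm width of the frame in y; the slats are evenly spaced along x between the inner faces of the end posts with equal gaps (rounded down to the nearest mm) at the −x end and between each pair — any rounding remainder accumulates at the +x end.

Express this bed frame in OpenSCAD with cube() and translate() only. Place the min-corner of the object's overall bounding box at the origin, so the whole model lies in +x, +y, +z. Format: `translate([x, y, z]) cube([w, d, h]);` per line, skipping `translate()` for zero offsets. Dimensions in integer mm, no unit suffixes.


cube([82, 82, 438]);
translate([0, 954, 0]) cube([82, 82, 438]);
translate([1871, 0, 0]) cube([82, 82, 438]);
translate([1871, 954, 0]) cube([82, 82, 438]);
translate([82, 0, 240]) cube([1789, 32, 126]);
translate([82, 1004, 240]) cube([1789, 32, 126]);
translate([0, 82, 240]) cube([32, 872, 126]);
translate([1921, 82, 240]) cube([32, 872, 126]);
translate([141, 0, 366]) cube([98, 1036, 16]);
translate([298, 0, 366]) cube([98, 1036, 16]);
translate([455, 0, 366]) cube([98, 1036, 16]);
translate([612, 0, 366]) cube([98, 1036, 16]);
translate([769, 0, 366]) cube([98, 1036, 16]);
translate([926, 0, 366]) cube([98, 1036, 16]);
translate([1083, 0, 366]) cube([98, 1036, 16]);
translate([1240, 0, 366]) cube([98, 1036, 16]);
translate([1397, 0, 366]) cube([98, 1036, 16]);
translate([1554, 0, 366]) cube([98, 1036, 16]);
translate([1711, 0, 366]) cube([98, 1036, 16]);


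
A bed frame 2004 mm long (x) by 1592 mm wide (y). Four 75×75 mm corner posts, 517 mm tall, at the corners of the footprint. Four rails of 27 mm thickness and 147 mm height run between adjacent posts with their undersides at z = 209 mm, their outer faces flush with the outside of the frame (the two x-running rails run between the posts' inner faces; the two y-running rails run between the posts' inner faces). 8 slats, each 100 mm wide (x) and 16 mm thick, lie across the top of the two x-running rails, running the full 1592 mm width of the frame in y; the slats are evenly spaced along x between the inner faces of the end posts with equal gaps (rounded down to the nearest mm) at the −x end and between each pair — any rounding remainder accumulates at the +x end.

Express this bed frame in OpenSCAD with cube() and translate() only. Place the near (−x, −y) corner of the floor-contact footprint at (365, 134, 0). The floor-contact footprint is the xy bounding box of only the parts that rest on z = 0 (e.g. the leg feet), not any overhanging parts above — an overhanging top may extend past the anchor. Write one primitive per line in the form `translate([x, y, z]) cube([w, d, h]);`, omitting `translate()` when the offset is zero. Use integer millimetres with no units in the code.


// slat z = rail_z + rail_h = 209 + 147 = 356
// slat gap = ⌊(1854 − 8·100) / 9⌋ = 117
translate([365, 134, 0]) cube([75, 75, 517]);
translate([365, 1651, 0]) cube([75, 75, 517]);
translate([2294, 134, 0]) cube([75, 75, 517]);
translate([2294, 1651, 0]) cube([75, 75, 517]);
translate([440, 134, 209]) cube([1854, 27, 147]);
translate([440, 1699, 209]) cube([1854, 27, 147]);
translate([365, 209, 209]) cube([27, 1442, 147]);
translate([2342, 209, 209]) cube([27, 1442, 147]);
translate([557, 134, 356]) cube([100, 1592, 16]);
translate([774, 134, 356]) cube([100, 1592, 16]);
translate([991, 134, 356]) cube([100, 1592, 16]);
translate([1208, 134, 356]) cube([100, 1592, 16]);
translate([1425, 134, 356]) cube([100, 1592, 16]);
translate([1642, 134, 356]) cube([100, 1592, 16]);
translate([1859, 134, 356]) cube([100, 1592, 16]);
translate([2076, 134, 356]) cube([100, 1592, 16]);


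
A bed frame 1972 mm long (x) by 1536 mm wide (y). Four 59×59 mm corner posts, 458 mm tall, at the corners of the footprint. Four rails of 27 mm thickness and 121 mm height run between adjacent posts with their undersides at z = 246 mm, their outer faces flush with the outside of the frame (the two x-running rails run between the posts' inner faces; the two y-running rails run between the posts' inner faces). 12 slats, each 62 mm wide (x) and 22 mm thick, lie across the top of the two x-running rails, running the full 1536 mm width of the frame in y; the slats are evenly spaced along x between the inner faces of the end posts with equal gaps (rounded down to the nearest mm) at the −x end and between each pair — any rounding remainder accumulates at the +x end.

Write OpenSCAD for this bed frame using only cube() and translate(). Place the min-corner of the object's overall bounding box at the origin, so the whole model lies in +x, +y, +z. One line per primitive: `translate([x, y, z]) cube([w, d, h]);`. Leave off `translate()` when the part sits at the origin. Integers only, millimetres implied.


// slat z = rail_z + rail_h = 246 + 121 = 367
// slat gap = ⌊(1854 − 12·62) / 13⌋ = 85
cube([59, 59, 458]);
translate([0, 1477, 0]) cube([59, 59, 458]);
translate([1913, 0, 0]) cube([59, 59, 458]);
translate([1913, 1477, 0]) cube([59, 59, 458]);
translate([59, 0, 246]) cube([1854, 27, 121]);
translate([59, 1509, 246]) cube([1854, 27, 121]);
translate([0, 59, 246]) cube([27, 1418, 121]);
translate([1945, 59, 246]) cube([27, 1418, 121]);
translate([144, 0, 367]) cube([62, 1536, 22]);
translate([291, 0, 367]) cube([62, 1536, 22]);
translate([438, 0, 367]) cube([62, 1536, 22]);
translate([585, 0, 367]) cube([62, 1536, 22]);
translate([732, 0, 367]) cube([62, 1536, 22]);
translate([879, 0, 367]) cube([62, 1536, 22]);
translate([1026, 0, 367]) cube([62, 1536, 22]);
translate([1173, 0, 367]) cube([62, 1536, 22]);
translate([1320, 0, 367]) cube([62, 1536, 22]);
translate([1467, 0, 367]) cube([62, 1536, 22]);
translate([1614, 0, 367]) cube([62, 1536, 22]);
translate([1761, 0, 367]) cube([62, 1536, 22]);


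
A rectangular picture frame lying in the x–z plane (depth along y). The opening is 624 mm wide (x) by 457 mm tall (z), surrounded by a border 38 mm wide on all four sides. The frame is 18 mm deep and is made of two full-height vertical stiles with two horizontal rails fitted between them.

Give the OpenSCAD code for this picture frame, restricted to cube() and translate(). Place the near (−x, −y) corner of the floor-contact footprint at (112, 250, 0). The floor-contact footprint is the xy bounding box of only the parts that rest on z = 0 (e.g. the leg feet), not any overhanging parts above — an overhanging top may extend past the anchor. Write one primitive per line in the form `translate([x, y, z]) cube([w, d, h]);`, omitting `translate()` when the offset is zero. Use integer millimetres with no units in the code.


translate([112, 250, 0]) cube([38, 18, 533]);
translate([774, 250, 0]) cube([38, 18, 533]);
translate([150, 250, 0]) cube([624, 18, 38]);
translate([150, 250, 495]) cube([624, 18, 38]);


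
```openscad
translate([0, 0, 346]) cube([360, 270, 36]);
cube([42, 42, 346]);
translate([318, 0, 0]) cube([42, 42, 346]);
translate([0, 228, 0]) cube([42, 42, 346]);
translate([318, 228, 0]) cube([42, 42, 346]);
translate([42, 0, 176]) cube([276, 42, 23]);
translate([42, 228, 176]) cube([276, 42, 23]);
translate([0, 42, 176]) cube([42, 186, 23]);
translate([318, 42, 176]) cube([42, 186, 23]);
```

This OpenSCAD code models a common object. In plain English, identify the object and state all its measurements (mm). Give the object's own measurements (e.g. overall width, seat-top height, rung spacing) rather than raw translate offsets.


A four-legged stool. The seat is a 360×270×36 mm slab whose top surface is at z = 382 mm; four square legs, each 42×42 mm in cross-section, run from the floor (z = 0) to the underside of the seat, each flush with a corner of the seat. Four stretchers, 42 mm wide and 23 mm tall, connect adjacent legs with their undersides at z = 176 mm, each running between the inner faces of the legs it joins and aligned with the legs' outer faces on the other axis.


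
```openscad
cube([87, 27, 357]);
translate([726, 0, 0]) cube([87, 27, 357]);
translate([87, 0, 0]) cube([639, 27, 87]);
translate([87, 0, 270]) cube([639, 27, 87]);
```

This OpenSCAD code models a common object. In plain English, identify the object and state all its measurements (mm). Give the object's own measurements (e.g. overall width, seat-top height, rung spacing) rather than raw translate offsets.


A rectangular picture frame lying in the x–z plane (depth along y). The opening is 639 mm wide (x) by 183 mm tall (z), surrounded by a border 87 mm wide on all four sides. The frame is 27 mm deep and is made of two full-height vertical stiles with two horizontal rails fitted between them.


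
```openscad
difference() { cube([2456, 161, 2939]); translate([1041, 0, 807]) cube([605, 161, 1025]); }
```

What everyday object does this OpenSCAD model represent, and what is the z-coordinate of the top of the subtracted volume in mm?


A wall with a window opening. The window head height is 1832 mm.

A wall with a rectangular opening subtracted — a window. Sill at z = 807, opening 1025 mm tall, so the head is at 807 + 1025 = 1832 mm.


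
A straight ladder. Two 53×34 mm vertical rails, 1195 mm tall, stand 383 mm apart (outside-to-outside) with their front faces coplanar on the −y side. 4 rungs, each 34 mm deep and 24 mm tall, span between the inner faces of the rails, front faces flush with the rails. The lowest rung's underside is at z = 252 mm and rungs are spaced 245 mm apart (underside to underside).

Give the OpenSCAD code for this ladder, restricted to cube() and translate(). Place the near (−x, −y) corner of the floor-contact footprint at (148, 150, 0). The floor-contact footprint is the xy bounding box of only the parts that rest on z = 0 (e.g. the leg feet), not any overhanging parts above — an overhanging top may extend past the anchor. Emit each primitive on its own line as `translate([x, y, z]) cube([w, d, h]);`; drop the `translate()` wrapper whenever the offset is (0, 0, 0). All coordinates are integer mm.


translate([148, 150, 0]) cube([53, 34, 1195]);
translate([478, 150, 0]) cube([53, 34, 1195]);
translate([201, 150, 252]) cube([277, 34, 24]);
translate([201, 150, 497]) cube([277, 34, 24]);
translate([201, 150, 742]) cube([277, 34, 24]);
translate([201, 150, 987]) cube([277, 34, 24]);


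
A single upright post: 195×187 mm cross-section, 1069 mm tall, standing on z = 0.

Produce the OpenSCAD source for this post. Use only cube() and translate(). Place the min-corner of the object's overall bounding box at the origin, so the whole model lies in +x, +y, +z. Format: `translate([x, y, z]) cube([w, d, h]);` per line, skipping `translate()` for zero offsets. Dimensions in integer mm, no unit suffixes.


cube([195, 187, 1069]);


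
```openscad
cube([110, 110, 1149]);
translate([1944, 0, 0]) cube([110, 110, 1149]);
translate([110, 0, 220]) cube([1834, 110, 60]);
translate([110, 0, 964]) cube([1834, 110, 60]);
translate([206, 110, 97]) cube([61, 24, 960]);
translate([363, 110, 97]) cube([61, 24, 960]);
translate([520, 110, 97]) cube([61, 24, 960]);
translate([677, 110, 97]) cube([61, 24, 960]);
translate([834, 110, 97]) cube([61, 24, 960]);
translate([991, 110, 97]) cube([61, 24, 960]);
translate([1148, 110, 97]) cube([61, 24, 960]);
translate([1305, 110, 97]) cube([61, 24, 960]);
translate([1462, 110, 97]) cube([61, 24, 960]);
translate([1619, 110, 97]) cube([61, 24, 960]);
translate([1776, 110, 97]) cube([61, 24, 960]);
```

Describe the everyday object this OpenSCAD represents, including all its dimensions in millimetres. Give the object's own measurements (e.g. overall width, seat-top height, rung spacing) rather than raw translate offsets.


A fence section. Two 110×110 mm posts, 1149 mm tall, stand on the floor with a clear span of 1834 mm between their inner faces. Two horizontal rails of 110×60 mm section span the gap between the posts with their undersides at z = 220 mm and z = 964 mm, flush with the posts' −y face. 11 pickets, each 61 mm wide, 24 mm thick and 960 mm tall, are fixed to the +y face of the rails with their bottoms at z = 97 mm, spaced across the span with a 96 mm gap after the −x post and between neighbouring pickets, with 107 mm left before the +x post.


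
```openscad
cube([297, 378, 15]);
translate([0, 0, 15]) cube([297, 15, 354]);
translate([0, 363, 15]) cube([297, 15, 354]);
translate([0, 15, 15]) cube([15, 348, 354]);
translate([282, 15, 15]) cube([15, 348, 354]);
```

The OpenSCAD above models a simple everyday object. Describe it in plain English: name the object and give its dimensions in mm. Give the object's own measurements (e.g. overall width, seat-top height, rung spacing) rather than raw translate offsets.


An open-topped rectangular box: outside dimensions 297×378×369 mm, with a uniform wall and base thickness of 15 mm. The base is a full 297×378 slab on the floor; four walls sit on top of the base. The front and back walls (the −y and +y sides) span the full width; the two side walls fit between them.


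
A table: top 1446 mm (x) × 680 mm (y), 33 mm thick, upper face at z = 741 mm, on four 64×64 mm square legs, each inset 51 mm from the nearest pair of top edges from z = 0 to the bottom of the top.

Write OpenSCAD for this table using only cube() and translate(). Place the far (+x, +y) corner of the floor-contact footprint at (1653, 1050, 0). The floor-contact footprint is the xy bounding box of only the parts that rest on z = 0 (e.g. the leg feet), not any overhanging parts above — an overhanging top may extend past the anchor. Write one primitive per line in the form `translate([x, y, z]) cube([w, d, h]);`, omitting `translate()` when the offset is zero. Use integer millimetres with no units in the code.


translate([258, 421, 708]) cube([1446, 680, 33]);
translate([309, 472, 0]) cube([64, 64, 708]);
translate([1589, 472, 0]) cube([64, 64, 708]);
translate([309, 986, 0]) cube([64, 64, 708]);
translate([1589, 986, 0]) cube([64, 64, 708]);


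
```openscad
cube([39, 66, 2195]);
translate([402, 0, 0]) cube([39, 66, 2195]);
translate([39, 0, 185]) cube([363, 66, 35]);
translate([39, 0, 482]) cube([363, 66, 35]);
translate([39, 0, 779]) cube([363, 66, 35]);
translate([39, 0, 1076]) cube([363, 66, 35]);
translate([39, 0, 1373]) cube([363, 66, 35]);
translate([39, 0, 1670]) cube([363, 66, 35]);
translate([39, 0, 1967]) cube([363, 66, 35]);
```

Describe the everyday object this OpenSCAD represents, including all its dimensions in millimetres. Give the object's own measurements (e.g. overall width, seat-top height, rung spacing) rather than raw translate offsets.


A straight ladder. Two 39×66 mm vertical rails, 2195 mm tall, stand 441 mm apart (outside-to-outside) with their front faces coplanar on the −y side. 7 rungs, each 66 mm deep and 35 mm tall, span between the inner faces of the rails, front faces flush with the rails. The lowest rung's underside is at z = 185 mm and rungs are spaced 297 mm apart (underside to underside).


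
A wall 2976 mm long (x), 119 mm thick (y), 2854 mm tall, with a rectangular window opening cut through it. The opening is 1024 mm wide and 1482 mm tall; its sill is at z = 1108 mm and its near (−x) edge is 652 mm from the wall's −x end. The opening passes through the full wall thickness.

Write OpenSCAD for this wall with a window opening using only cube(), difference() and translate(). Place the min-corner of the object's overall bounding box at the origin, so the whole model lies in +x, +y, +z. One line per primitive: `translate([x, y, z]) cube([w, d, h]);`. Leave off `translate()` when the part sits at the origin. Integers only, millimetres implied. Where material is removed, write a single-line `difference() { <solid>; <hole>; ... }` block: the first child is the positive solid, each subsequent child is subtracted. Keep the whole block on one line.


difference() { cube([2976, 119, 2854]); translate([652, 0, 1108]) cube([1024, 119, 1482]); }


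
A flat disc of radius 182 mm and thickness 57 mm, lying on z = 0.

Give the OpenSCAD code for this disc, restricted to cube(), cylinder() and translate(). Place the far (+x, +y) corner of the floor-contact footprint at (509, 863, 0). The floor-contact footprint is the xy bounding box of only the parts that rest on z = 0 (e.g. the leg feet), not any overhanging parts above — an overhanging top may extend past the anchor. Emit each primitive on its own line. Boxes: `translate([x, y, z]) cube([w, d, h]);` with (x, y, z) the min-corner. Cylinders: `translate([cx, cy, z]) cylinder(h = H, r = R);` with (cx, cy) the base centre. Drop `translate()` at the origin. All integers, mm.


translate([327, 681, 0]) cylinder(h = 57, r = 182);
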